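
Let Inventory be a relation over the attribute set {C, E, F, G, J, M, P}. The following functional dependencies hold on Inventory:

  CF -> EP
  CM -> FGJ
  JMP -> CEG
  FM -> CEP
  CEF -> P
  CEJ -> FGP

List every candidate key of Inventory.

Attribute M never appears on the right-hand side of any dependency, so M must belong to every candidate key.
{M}⁺ = {M}, which is not all of the schema, so we must add further attributes.
{C, M}⁺: CM→FGJ adds F, G, J; FM→CEP adds E, P → {C, E, F, G, J, M, P}. Minimal: {M}⁺ = {M}; {C}⁺ = {C} — none reach the full schema.
{F, M}⁺: FM→CEP adds C, E, P; CM→FGJ adds G, J → {C, E, F, G, J, M, P}. Minimal: {M}⁺ = {M}; {F}⁺ = {F} — none reach the full schema.
{J, M, P}⁺: JMP→CEG adds C, E, G; CEJ→FGP adds F → {C, E, F, G, J, M, P}. Minimal: {M, P}⁺ = {M, P}; {J, P}⁺ = {J, P}; {J, M}⁺ = {J, M} — none reach the full schema.

{C, M}; {F, M}; {J, M, P}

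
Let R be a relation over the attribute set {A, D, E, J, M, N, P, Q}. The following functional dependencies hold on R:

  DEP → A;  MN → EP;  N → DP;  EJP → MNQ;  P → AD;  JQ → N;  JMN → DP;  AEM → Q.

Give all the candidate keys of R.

(E, J, N); (E, J, P); (E, J, Q); (J, M, N); (J, M, Q); (A, E, J, M)

Attribute J never appears on the right-hand side of any dependency, so J must belong to every candidate key.
{J}⁺ = {J}, which is not all of the schema, so we must add further attributes.
{E, J, N}⁺: N→DP adds D, P; EJP→MNQ adds M, Q; P→AD adds A → {A, D, E, J, M, N, P, Q}. Minimal: {J, N}⁺ = {A, D, J, N, P}; {E, N}⁺ = {A, D, E, N, P}; {E, J}⁺ = {E, J} — none reach the full schema.
{E, J, P}⁺: EJP→MNQ adds M, N, Q; P→AD adds A, D → {A, D, E, J, M, N, P, Q}. Minimal: {J, P}⁺ = {A, D, J, P}; {E, P}⁺ = {A, D, E, P}; {E, J}⁺ = {E, J} — none reach the full schema.
{E, J, Q}⁺: JQ→N adds N; N→DP adds D, P; EJP→MNQ adds M; P→AD adds A → {A, D, E, J, M, N, P, Q}. Minimal: {J, Q}⁺ = {A, D, J, N, P, Q}; {E, Q}⁺ = {E, Q}; {E, J}⁺ = {E, J} — none reach the full schema.
{J, M, N}⁺: MN→EP adds E, P; N→DP adds D; EJP→MNQ adds Q; P→AD adds A → {A, D, E, J, M, N, P, Q}. Minimal: {M, N}⁺ = {A, D, E, M, N, P, Q}; {J, N}⁺ = {A, D, J, N, P}; {J, M}⁺ = {J, M} — none reach the full schema.
{J, M, Q}⁺: JQ→N adds N; JMN→DP adds D, P; MN→EP adds E; P→AD adds A → {A, D, E, J, M, N, P, Q}. Minimal: {M, Q}⁺ = {M, Q}; {J, Q}⁺ = {A, D, J, N, P, Q}; {J, M}⁺ = {J, M} — none reach the full schema.
{A, E, J, M}⁺: AEM→Q adds Q; JQ→N adds N; JMN→DP adds D, P → {A, D, E, J, M, N, P, Q}. Minimal: {E, J, M}⁺ = {E, J, M}; {A, J, M}⁺ = {A, J, M}; {A, E, M}⁺ = {A, E, M, Q}; … — none reach the full schema.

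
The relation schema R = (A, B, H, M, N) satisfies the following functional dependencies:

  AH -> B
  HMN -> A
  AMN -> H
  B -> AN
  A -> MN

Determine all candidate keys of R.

{A}, {B}, {H, M, N}

{A}⁺: A→MN adds M, N; AMN→H adds H; AH→B adds B → {A, B, H, M, N}.
{B}⁺: B→AN adds A, N; A→MN adds M; AMN→H adds H → {A, B, H, M, N}.
{H, M, N}⁺: HMN→A adds A; AH→B adds B → {A, B, H, M, N}.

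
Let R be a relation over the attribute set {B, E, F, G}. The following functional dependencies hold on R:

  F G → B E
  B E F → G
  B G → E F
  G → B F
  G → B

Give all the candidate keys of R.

G; BEF

{G}⁺: G→BF adds B, F; FG→BE adds E → {B, E, F, G}.
{B, E, F}⁺: BEF→G adds G → {B, E, F, G}. Minimal: {E, F}⁺ = {E, F}; {B, F}⁺ = {B, F}; {B, E}⁺ = {B, E} — none reach the full schema.
Any other superkey contains one of these as a subset, so there are no further candidate keys.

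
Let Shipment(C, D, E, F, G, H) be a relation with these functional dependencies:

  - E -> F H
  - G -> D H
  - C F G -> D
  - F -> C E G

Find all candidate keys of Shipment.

(E), (F)

{E}⁺: E→FH adds F, H; F→CEG adds C, G; G→DH adds D → {C, D, E, F, G, H}.
{F}⁺: F→CEG adds C, E, G; E→FH adds H; G→DH adds D → {C, D, E, F, G, H}.
Any other superkey contains one of these as a subset, so there are no further candidate keys.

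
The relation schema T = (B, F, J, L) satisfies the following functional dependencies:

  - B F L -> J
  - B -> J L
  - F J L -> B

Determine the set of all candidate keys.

Attribute F never appears on the right-hand side of any dependency, so F must belong to every candidate key.
{F}⁺ = {F}, which is not all of the schema, so we must add further attributes.
{B, F}⁺: B→JL adds J, L → {B, F, J, L}. Minimal: {F}⁺ = {F}; {B}⁺ = {B, J, L} — none reach the full schema.
{F, J, L}⁺: FJL→B adds B → {B, F, J, L}. Minimal: {J, L}⁺ = {J, L}; {F, L}⁺ = {F, L}; {F, J}⁺ = {F, J} — none reach the full schema.

BF; FJL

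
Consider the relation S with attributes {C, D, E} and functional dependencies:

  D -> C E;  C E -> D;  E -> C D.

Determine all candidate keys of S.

{D}⁺: D→CE adds C, E → {C, D, E}.
{E}⁺: E→CD adds C, D → {C, D, E}.
Any other superkey contains one of these as a subset, so there are no further candidate keys.

D, E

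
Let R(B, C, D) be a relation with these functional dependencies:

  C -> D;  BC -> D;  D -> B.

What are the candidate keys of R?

{C}⁺: C→D adds D; D→B adds B → {B, C, D}.

{C}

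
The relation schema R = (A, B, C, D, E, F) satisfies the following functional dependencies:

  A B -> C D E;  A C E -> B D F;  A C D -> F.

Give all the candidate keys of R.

Attribute A never appears on the right-hand side of any dependency, so A must belong to every candidate key.
{A}⁺ = {A}, which is not all of the schema, so we must add further attributes.
{A, B}⁺: AB→CDE adds C, D, E; ACE→BDF adds F → {A, B, C, D, E, F}. Minimal: {B}⁺ = {B}; {A}⁺ = {A} — none reach the full schema.
{A, C, E}⁺: ACE→BDF adds B, D, F → {A, B, C, D, E, F}. Minimal: {C, E}⁺ = {C, E}; {A, E}⁺ = {A, E}; {A, C}⁺ = {A, C} — none reach the full schema.
Any other superkey contains one of these as a subset, so there are no further candidate keys.

AB; ACE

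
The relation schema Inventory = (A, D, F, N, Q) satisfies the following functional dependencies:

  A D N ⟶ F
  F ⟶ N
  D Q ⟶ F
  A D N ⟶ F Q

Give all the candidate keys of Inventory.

ADF, ADN, ADQ

{A, D, F}⁺: F→N adds N; ADN→FQ adds Q → {A, D, F, N, Q}. Minimal: {D, F}⁺ = {D, F, N}; {A, F}⁺ = {A, F, N}; {A, D}⁺ = {A, D} — none reach the full schema.
{A, D, N}⁺: ADN→F adds F; ADN→FQ adds Q → {A, D, F, N, Q}. Minimal: {D, N}⁺ = {D, N}; {A, N}⁺ = {A, N}; {A, D}⁺ = {A, D} — none reach the full schema.
{A, D, Q}⁺: DQ→F adds F; F→N adds N → {A, D, F, N, Q}. Minimal: {D, Q}⁺ = {D, F, N, Q}; {A, Q}⁺ = {A, Q}; {A, D}⁺ = {A, D} — none reach the full schema.
Any other superkey contains one of these as a subset, so there are no further candidate keys.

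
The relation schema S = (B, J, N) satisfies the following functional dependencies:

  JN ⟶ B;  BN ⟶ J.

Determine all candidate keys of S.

BN, JN

Attribute N never appears on the right-hand side of any dependency, so N must belong to every candidate key.
{N}⁺ = {N}, which is not all of the schema, so we must add further attributes.
{B, N}⁺: BN→J adds J → {B, J, N}. Minimal: {N}⁺ = {N}; {B}⁺ = {B} — none reach the full schema.
{J, N}⁺: JN→B adds B → {B, J, N}. Minimal: {N}⁺ = {N}; {J}⁺ = {J} — none reach the full schema.
Any other superkey contains one of these as a subset, so there are no further candidate keys.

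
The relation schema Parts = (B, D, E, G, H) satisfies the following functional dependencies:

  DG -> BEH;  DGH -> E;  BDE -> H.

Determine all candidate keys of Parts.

DG

Attributes D, G never appear on any right-hand side, so every candidate key must contain {D, G}.
{D, G}⁺ = {B, D, E, G, H}, which is all of the schema, so {D, G} is the only candidate key.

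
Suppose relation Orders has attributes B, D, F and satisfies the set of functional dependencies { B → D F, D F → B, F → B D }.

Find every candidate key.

{B}⁺: B→DF adds D, F → {B, D, F}.
{F}⁺: F→BD adds B, D → {B, D, F}.

(B); (F)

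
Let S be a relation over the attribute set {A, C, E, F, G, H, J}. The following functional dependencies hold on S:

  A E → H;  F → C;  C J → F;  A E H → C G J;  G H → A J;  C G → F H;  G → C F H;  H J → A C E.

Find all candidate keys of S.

(G), (A, E), (H, J)

{G}⁺: G→CFH adds C, F, H; GH→AJ adds A, J; HJ→ACE adds E → {A, C, E, F, G, H, J}.
{A, E}⁺: AE→H adds H; AEH→CGJ adds C, G, J; CG→FH adds F → {A, C, E, F, G, H, J}.
{H, J}⁺: HJ→ACE adds A, C, E; CJ→F adds F; AEH→CGJ adds G → {A, C, E, F, G, H, J}.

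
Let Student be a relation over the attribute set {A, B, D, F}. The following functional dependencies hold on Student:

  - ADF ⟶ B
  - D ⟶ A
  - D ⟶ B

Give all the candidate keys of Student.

{D, F}

Attributes D, F never appear on any right-hand side, so every candidate key must contain {D, F}.
{D, F}⁺ = {A, B, D, F}, which is all of the schema, so {D, F} is the only candidate key.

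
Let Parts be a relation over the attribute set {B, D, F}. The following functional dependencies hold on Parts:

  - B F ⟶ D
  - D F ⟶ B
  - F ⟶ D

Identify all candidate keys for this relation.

{F}⁺: F→D adds D; DF→B adds B → {B, D, F}.

F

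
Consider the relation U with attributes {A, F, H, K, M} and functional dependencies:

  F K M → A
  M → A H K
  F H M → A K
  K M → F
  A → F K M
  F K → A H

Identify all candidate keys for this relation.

{A}⁺: A→FKM adds F, K, M; FK→AH adds H → {A, F, H, K, M}.
{M}⁺: M→AHK adds A, H, K; KM→F adds F → {A, F, H, K, M}.
{F, K}⁺: FK→AH adds A, H; A→FKM adds M → {A, F, H, K, M}. Minimal: {K}⁺ = {K}; {F}⁺ = {F} — none reach the full schema.
Any other superkey contains one of these as a subset, so there are no further candidate keys.

{A}; {M}; {F, K}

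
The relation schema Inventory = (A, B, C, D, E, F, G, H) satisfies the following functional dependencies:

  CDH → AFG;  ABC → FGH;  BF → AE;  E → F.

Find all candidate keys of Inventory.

{A, B, C, D}; {B, C, D, E}; {B, C, D, F}; {B, C, D, H}

Attributes B, C, D never appear on any right-hand side, so every candidate key must contain {B, C, D}.
{B, C, D}⁺ = {B, C, D}, which is not all of the schema, so we must add further attributes.
{A, B, C, D}⁺: ABC→FGH adds F, G, H; BF→AE adds E → {A, B, C, D, E, F, G, H}. Minimal: {B, C, D}⁺ = {B, C, D}; {A, C, D}⁺ = {A, C, D}; {A, B, D}⁺ = {A, B, D}; … — none reach the full schema.
{B, C, D, E}⁺: E→F adds F; BF→AE adds A; ABC→FGH adds G, H → {A, B, C, D, E, F, G, H}. Minimal: {C, D, E}⁺ = {C, D, E, F}; {B, D, E}⁺ = {A, B, D, E, F}; {B, C, E}⁺ = {A, B, C, E, F, G, H}; … — none reach the full schema.
{B, C, D, F}⁺: BF→AE adds A, E; ABC→FGH adds G, H → {A, B, C, D, E, F, G, H}. Minimal: {C, D, F}⁺ = {C, D, F}; {B, D, F}⁺ = {A, B, D, E, F}; {B, C, F}⁺ = {A, B, C, E, F, G, H}; … — none reach the full schema.
{B, C, D, H}⁺: CDH→AFG adds A, F, G; BF→AE adds E → {A, B, C, D, E, F, G, H}. Minimal: {C, D, H}⁺ = {A, C, D, F, G, H}; {B, D, H}⁺ = {B, D, H}; {B, C, H}⁺ = {B, C, H}; … — none reach the full schema.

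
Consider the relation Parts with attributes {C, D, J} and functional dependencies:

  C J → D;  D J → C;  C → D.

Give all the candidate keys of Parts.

Attribute J never appears on the right-hand side of any dependency, so J must belong to every candidate key.
{J}⁺ = {J}, which is not all of the schema, so we must add further attributes.
{C, J}⁺: CJ→D adds D → {C, D, J}. Minimal: {J}⁺ = {J}; {C}⁺ = {C, D} — none reach the full schema.
{D, J}⁺: DJ→C adds C → {C, D, J}. Minimal: {J}⁺ = {J}; {D}⁺ = {D} — none reach the full schema.

{C, J}; {D, J}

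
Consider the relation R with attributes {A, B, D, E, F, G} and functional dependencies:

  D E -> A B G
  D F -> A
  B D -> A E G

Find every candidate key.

{B, D, F}, {D, E, F}

Attributes D, F never appear on any right-hand side, so every candidate key must contain {D, F}.
{D, F}⁺ = {A, D, F}, which is not all of the schema, so we must add further attributes.
{B, D, F}⁺: DF→A adds A; BD→AEG adds E, G → {A, B, D, E, F, G}. Minimal: {D, F}⁺ = {A, D, F}; {B, F}⁺ = {B, F}; {B, D}⁺ = {A, B, D, E, G} — none reach the full schema.
{D, E, F}⁺: DE→ABG adds A, B, G → {A, B, D, E, F, G}. Minimal: {E, F}⁺ = {E, F}; {D, F}⁺ = {A, D, F}; {D, E}⁺ = {A, B, D, E, G} — none reach the full schema.
Any other superkey contains one of these as a subset, so there are no further candidate keys.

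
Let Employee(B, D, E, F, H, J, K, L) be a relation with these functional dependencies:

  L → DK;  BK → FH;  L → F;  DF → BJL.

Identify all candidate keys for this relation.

{E, L}, {D, E, F}, {B, D, E, K}

Attribute E never appears on the right-hand side of any dependency, so E must belong to every candidate key.
{E}⁺ = {E}, which is not all of the schema, so we must add further attributes.
{E, L}⁺: L→DK adds D, K; L→F adds F; DF→BJL adds B, J; BK→FH adds H → {B, D, E, F, H, J, K, L}.
{D, E, F}⁺: DF→BJL adds B, J, L; L→DK adds K; BK→FH adds H → {B, D, E, F, H, J, K, L}.
{B, D, E, K}⁺: BK→FH adds F, H; DF→BJL adds J, L → {B, D, E, F, H, J, K, L}.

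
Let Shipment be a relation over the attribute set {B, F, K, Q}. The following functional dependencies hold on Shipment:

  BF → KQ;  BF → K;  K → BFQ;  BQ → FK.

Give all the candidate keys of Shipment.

{K}, {B, F}, {B, Q}

{K}⁺: K→BFQ adds B, F, Q → {B, F, K, Q}.
{B, F}⁺: BF→KQ adds K, Q → {B, F, K, Q}. Minimal: {F}⁺ = {F}; {B}⁺ = {B} — none reach the full schema.
{B, Q}⁺: BQ→FK adds F, K → {B, F, K, Q}. Minimal: {Q}⁺ = {Q}; {B}⁺ = {B} — none reach the full schema.
Any other superkey contains one of these as a subset, so there are no further candidate keys.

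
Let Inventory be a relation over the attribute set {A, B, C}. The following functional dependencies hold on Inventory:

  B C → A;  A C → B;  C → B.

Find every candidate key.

Attribute C never appears on the right-hand side of any dependency, so C must belong to every candidate key.
{C}⁺ = {A, B, C}, which is all of the schema, so {C} is the only candidate key.

{C}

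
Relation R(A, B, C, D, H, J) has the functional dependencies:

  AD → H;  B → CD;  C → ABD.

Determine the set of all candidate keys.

{B, J}, {C, J}

Attribute J never appears on the right-hand side of any dependency, so J must belong to every candidate key.
{J}⁺ = {J}, which is not all of the schema, so we must add further attributes.
{B, J}⁺: B→CD adds C, D; C→ABD adds A; AD→H adds H → {A, B, C, D, H, J}. Minimal: {J}⁺ = {J}; {B}⁺ = {A, B, C, D, H} — none reach the full schema.
{C, J}⁺: C→ABD adds A, B, D; AD→H adds H → {A, B, C, D, H, J}. Minimal: {J}⁺ = {J}; {C}⁺ = {A, B, C, D, H} — none reach the full schema.
Any other superkey contains one of these as a subset, so there are no further candidate keys.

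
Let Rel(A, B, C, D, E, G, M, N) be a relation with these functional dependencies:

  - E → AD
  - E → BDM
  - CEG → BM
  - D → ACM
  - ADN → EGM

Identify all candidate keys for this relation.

Attribute N never appears on the right-hand side of any dependency, so N must belong to every candidate key.
{N}⁺ = {N}, which is not all of the schema, so we must add further attributes.
{D, N}⁺: D→ACM adds A, C, M; ADN→EGM adds E, G; E→BDM adds B → {A, B, C, D, E, G, M, N}. Minimal: {N}⁺ = {N}; {D}⁺ = {A, C, D, M} — none reach the full schema.
{E, N}⁺: E→AD adds A, D; E→BDM adds B, M; D→ACM adds C; ADN→EGM adds G → {A, B, C, D, E, G, M, N}. Minimal: {N}⁺ = {N}; {E}⁺ = {A, B, C, D, E, M} — none reach the full schema.

{D, N}; {E, N}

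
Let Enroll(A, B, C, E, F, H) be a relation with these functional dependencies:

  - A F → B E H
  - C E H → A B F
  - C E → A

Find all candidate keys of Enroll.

Attribute C never appears on the right-hand side of any dependency, so C must belong to every candidate key.
{C}⁺ = {C}, which is not all of the schema, so we must add further attributes.
{A, C, F}⁺: AF→BEH adds B, E, H → {A, B, C, E, F, H}.
{C, E, F}⁺: CE→A adds A; AF→BEH adds B, H → {A, B, C, E, F, H}.
{C, E, H}⁺: CEH→ABF adds A, B, F → {A, B, C, E, F, H}.

(A, C, F), (C, E, F), (C, E, H)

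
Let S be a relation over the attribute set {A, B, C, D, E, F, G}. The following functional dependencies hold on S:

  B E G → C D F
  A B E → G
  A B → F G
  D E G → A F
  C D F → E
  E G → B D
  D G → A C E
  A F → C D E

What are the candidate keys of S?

{A, B}⁺: AB→FG adds F, G; AF→CDE adds C, D, E → {A, B, C, D, E, F, G}. Minimal: {B}⁺ = {B}; {A}⁺ = {A} — none reach the full schema.
{D, G}⁺: DG→ACE adds A, C, E; DEG→AF adds F; EG→BD adds B → {A, B, C, D, E, F, G}. Minimal: {G}⁺ = {G}; {D}⁺ = {D} — none reach the full schema.
{E, G}⁺: EG→BD adds B, D; DG→ACE adds A, C; BEG→CDF adds F → {A, B, C, D, E, F, G}. Minimal: {G}⁺ = {G}; {E}⁺ = {E} — none reach the full schema.
{A, F, G}⁺: AF→CDE adds C, D, E; EG→BD adds B → {A, B, C, D, E, F, G}. Minimal: {F, G}⁺ = {F, G}; {A, G}⁺ = {A, G}; {A, F}⁺ = {A, C, D, E, F} — none reach the full schema.

(A, B), (D, G), (E, G), (A, F, G)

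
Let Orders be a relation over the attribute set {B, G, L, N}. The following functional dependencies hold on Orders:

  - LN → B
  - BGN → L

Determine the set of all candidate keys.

Attributes G, N never appear on any right-hand side, so every candidate key must contain {G, N}.
{G, N}⁺ = {G, N}, which is not all of the schema, so we must add further attributes.
{B, G, N}⁺: BGN→L adds L → {B, G, L, N}. Minimal: {G, N}⁺ = {G, N}; {B, N}⁺ = {B, N}; {B, G}⁺ = {B, G} — none reach the full schema.
{G, L, N}⁺: LN→B adds B → {B, G, L, N}. Minimal: {L, N}⁺ = {B, L, N}; {G, N}⁺ = {G, N}; {G, L}⁺ = {G, L} — none reach the full schema.
Any other superkey contains one of these as a subset, so there are no further candidate keys.

(B, G, N), (G, L, N)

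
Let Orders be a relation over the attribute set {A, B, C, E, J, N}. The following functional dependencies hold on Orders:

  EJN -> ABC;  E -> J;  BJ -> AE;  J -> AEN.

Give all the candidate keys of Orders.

{E}⁺: E→J adds J; J→AEN adds A, N; EJN→ABC adds B, C → {A, B, C, E, J, N}.
{J}⁺: J→AEN adds A, E, N; EJN→ABC adds B, C → {A, B, C, E, J, N}.

E, J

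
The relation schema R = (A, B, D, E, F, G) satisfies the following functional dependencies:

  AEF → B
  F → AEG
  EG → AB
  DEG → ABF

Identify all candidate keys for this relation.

Attribute D never appears on the right-hand side of any dependency, so D must belong to every candidate key.
{D}⁺ = {D}, which is not all of the schema, so we must add further attributes.
{D, F}⁺: F→AEG adds A, E, G; EG→AB adds B → {A, B, D, E, F, G}. Minimal: {F}⁺ = {A, B, E, F, G}; {D}⁺ = {D} — none reach the full schema.
{D, E, G}⁺: EG→AB adds A, B; DEG→ABF adds F → {A, B, D, E, F, G}. Minimal: {E, G}⁺ = {A, B, E, G}; {D, G}⁺ = {D, G}; {D, E}⁺ = {D, E} — none reach the full schema.

(D, F), (D, E, G)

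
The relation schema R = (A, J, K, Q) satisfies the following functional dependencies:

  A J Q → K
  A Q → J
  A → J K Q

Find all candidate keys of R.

{A}

{A}⁺: A→JKQ adds J, K, Q → {A, J, K, Q}.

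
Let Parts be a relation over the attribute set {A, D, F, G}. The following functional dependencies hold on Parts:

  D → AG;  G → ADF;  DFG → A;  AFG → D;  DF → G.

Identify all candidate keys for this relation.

{D}⁺: D→AG adds A, G; G→ADF adds F → {A, D, F, G}.
{G}⁺: G→ADF adds A, D, F → {A, D, F, G}.

D, G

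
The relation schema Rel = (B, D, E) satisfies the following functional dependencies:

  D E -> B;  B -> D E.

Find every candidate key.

{B}⁺: B→DE adds D, E → {B, D, E}.
{D, E}⁺: DE→B adds B → {B, D, E}.

{B}, {D, E}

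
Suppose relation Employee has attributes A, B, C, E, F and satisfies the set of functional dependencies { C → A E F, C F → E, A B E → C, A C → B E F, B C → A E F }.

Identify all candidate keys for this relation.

{C}⁺: C→AEF adds A, E, F; AC→BEF adds B → {A, B, C, E, F}.
{A, B, E}⁺: ABE→C adds C; AC→BEF adds F → {A, B, C, E, F}.

(C); (A, B, E)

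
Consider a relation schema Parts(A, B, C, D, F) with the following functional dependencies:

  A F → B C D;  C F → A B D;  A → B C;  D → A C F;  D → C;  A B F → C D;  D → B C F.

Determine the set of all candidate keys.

{D}⁺: D→ACF adds A, C, F; D→BCF adds B → {A, B, C, D, F}.
{A, F}⁺: AF→BCD adds B, C, D → {A, B, C, D, F}.
{C, F}⁺: CF→ABD adds A, B, D → {A, B, C, D, F}.
Any other superkey contains one of these as a subset, so there are no further candidate keys.

{D}; {A, F}; {C, F}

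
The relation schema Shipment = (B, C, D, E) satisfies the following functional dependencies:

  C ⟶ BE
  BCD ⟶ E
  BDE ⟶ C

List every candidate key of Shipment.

(C, D); (B, D, E)

Attribute D never appears on the right-hand side of any dependency, so D must belong to every candidate key.
{D}⁺ = {D}, which is not all of the schema, so we must add further attributes.
{C, D}⁺: C→BE adds B, E → {B, C, D, E}. Minimal: {D}⁺ = {D}; {C}⁺ = {B, C, E} — none reach the full schema.
{B, D, E}⁺: BDE→C adds C → {B, C, D, E}. Minimal: {D, E}⁺ = {D, E}; {B, E}⁺ = {B, E}; {B, D}⁺ = {B, D} — none reach the full schema.
Any other superkey contains one of these as a subset, so there are no further candidate keys.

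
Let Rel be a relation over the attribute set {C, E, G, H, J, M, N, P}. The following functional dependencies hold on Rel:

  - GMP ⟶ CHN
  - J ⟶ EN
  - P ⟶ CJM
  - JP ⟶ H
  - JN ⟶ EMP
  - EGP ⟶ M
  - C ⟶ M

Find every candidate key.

Attribute G never appears on the right-hand side of any dependency, so G must belong to every candidate key.
{G}⁺ = {G}, which is not all of the schema, so we must add further attributes.
{G, J}⁺: J→EN adds E, N; JN→EMP adds M, P; GMP→CHN adds C, H → {C, E, G, H, J, M, N, P}. Minimal: {J}⁺ = {C, E, H, J, M, N, P}; {G}⁺ = {G} — none reach the full schema.
{G, P}⁺: P→CJM adds C, J, M; JP→H adds H; GMP→CHN adds N; J→EN adds E → {C, E, G, H, J, M, N, P}. Minimal: {P}⁺ = {C, E, H, J, M, N, P}; {G}⁺ = {G} — none reach the full schema.

(G, J), (G, P)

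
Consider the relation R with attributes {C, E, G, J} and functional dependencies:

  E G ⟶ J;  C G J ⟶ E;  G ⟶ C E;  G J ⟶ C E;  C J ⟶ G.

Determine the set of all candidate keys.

{G}⁺: G→CE adds C, E; EG→J adds J → {C, E, G, J}.
{C, J}⁺: CJ→G adds G; CGJ→E adds E → {C, E, G, J}. Minimal: {J}⁺ = {J}; {C}⁺ = {C} — none reach the full schema.

{G}, {C, J}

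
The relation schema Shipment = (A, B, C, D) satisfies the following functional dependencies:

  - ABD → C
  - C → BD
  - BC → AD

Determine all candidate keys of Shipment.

{C}, {A, B, D}

{C}⁺: C→BD adds B, D; BC→AD adds A → {A, B, C, D}.
{A, B, D}⁺: ABD→C adds C → {A, B, C, D}. Minimal: {B, D}⁺ = {B, D}; {A, D}⁺ = {A, D}; {A, B}⁺ = {A, B} — none reach the full schema.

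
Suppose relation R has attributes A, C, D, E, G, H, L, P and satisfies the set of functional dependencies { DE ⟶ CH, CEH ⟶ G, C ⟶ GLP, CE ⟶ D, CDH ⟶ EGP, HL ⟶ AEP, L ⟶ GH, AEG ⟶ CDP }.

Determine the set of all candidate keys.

{C}⁺: C→GLP adds G, L, P; L→GH adds H; HL→AEP adds A, E; AEG→CDP adds D → {A, C, D, E, G, H, L, P}.
{L}⁺: L→GH adds G, H; HL→AEP adds A, E, P; AEG→CDP adds C, D → {A, C, D, E, G, H, L, P}.
{D, E}⁺: DE→CH adds C, H; CEH→G adds G; C→GLP adds L, P; HL→AEP adds A → {A, C, D, E, G, H, L, P}. Minimal: {E}⁺ = {E}; {D}⁺ = {D} — none reach the full schema.
{A, E, G}⁺: AEG→CDP adds C, D, P; DE→CH adds H; C→GLP adds L → {A, C, D, E, G, H, L, P}. Minimal: {E, G}⁺ = {E, G}; {A, G}⁺ = {A, G}; {A, E}⁺ = {A, E} — none reach the full schema.
Any other superkey contains one of these as a subset, so there are no further candidate keys.

{C}, {L}, {D, E}, {A, E, G}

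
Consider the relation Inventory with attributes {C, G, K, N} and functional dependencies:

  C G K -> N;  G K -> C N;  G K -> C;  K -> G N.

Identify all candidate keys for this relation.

{K}

{K}⁺: K→GN adds G, N; GK→CN adds C → {C, G, K, N}.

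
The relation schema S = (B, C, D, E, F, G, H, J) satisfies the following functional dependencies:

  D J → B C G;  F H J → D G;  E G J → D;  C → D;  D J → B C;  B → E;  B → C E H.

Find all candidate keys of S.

Attributes F, J never appear on any right-hand side, so every candidate key must contain {F, J}.
{F, J}⁺ = {F, J}, which is not all of the schema, so we must add further attributes.
{B, F, J}⁺: B→E adds E; B→CEH adds C, H; FHJ→DG adds D, G → {B, C, D, E, F, G, H, J}. Minimal: {F, J}⁺ = {F, J}; {B, J}⁺ = {B, C, D, E, G, H, J}; {B, F}⁺ = {B, C, D, E, F, H} — none reach the full schema.
{C, F, J}⁺: C→D adds D; DJ→BC adds B; B→E adds E; B→CEH adds H; DJ→BCG adds G → {B, C, D, E, F, G, H, J}. Minimal: {F, J}⁺ = {F, J}; {C, J}⁺ = {B, C, D, E, G, H, J}; {C, F}⁺ = {C, D, F} — none reach the full schema.
{D, F, J}⁺: DJ→BCG adds B, C, G; B→E adds E; B→CEH adds H → {B, C, D, E, F, G, H, J}. Minimal: {F, J}⁺ = {F, J}; {D, J}⁺ = {B, C, D, E, G, H, J}; {D, F}⁺ = {D, F} — none reach the full schema.
{F, H, J}⁺: FHJ→DG adds D, G; DJ→BC adds B, C; B→E adds E → {B, C, D, E, F, G, H, J}. Minimal: {H, J}⁺ = {H, J}; {F, J}⁺ = {F, J}; {F, H}⁺ = {F, H} — none reach the full schema.
{E, F, G, J}⁺: EGJ→D adds D; DJ→BC adds B, C; B→CEH adds H → {B, C, D, E, F, G, H, J}. Minimal: {F, G, J}⁺ = {F, G, J}; {E, G, J}⁺ = {B, C, D, E, G, H, J}; {E, F, J}⁺ = {E, F, J}; … — none reach the full schema.
Any other superkey contains one of these as a subset, so there are no further candidate keys.

{B, F, J}; {C, F, J}; {D, F, J}; {F, H, J}; {E, F, G, J}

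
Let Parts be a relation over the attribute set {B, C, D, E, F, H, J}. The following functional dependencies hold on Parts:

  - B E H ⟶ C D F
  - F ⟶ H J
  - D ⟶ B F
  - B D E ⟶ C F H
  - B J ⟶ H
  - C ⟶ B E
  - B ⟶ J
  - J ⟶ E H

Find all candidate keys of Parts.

{B}⁺: B→J adds J; J→EH adds E, H; BEH→CDF adds C, D, F → {B, C, D, E, F, H, J}.
{C}⁺: C→BE adds B, E; B→J adds J; J→EH adds H; BEH→CDF adds D, F → {B, C, D, E, F, H, J}.
{D}⁺: D→BF adds B, F; B→J adds J; J→EH adds E, H; BEH→CDF adds C → {B, C, D, E, F, H, J}.

(B); (C); (D)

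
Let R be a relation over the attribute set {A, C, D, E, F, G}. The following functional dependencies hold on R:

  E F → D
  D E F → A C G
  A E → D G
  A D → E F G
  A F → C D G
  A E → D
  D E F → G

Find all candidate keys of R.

{A, D}; {A, E}; {A, F}; {E, F}

{A, D}⁺: AD→EFG adds E, F, G; AF→CDG adds C → {A, C, D, E, F, G}. Minimal: {D}⁺ = {D}; {A}⁺ = {A} — none reach the full schema.
{A, E}⁺: AE→DG adds D, G; AD→EFG adds F; AF→CDG adds C → {A, C, D, E, F, G}. Minimal: {E}⁺ = {E}; {A}⁺ = {A} — none reach the full schema.
{A, F}⁺: AF→CDG adds C, D, G; AD→EFG adds E → {A, C, D, E, F, G}. Minimal: {F}⁺ = {F}; {A}⁺ = {A} — none reach the full schema.
{E, F}⁺: EF→D adds D; DEF→ACG adds A, C, G → {A, C, D, E, F, G}. Minimal: {F}⁺ = {F}; {E}⁺ = {E} — none reach the full schema.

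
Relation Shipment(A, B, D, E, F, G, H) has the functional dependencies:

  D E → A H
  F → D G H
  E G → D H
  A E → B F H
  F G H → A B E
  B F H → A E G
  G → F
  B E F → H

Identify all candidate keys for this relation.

{F}, {G}, {A, E}, {D, E}

{F}⁺: F→DGH adds D, G, H; FGH→ABE adds A, B, E → {A, B, D, E, F, G, H}.
{G}⁺: G→F adds F; F→DGH adds D, H; FGH→ABE adds A, B, E → {A, B, D, E, F, G, H}.
{A, E}⁺: AE→BFH adds B, F, H; BFH→AEG adds G; F→DGH adds D → {A, B, D, E, F, G, H}.
{D, E}⁺: DE→AH adds A, H; AE→BFH adds B, F; BFH→AEG adds G → {A, B, D, E, F, G, H}.
Any other superkey contains one of these as a subset, so there are no further candidate keys.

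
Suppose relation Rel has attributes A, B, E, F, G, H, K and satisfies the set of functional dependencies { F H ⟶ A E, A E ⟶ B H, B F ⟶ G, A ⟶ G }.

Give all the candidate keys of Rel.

{F, H, K}, {A, E, F, K}

Attributes F, K never appear on any right-hand side, so every candidate key must contain {F, K}.
{F, K}⁺ = {F, K}, which is not all of the schema, so we must add further attributes.
{F, H, K}⁺: FH→AE adds A, E; AE→BH adds B; BF→G adds G → {A, B, E, F, G, H, K}. Minimal: {H, K}⁺ = {H, K}; {F, K}⁺ = {F, K}; {F, H}⁺ = {A, B, E, F, G, H} — none reach the full schema.
{A, E, F, K}⁺: AE→BH adds B, H; BF→G adds G → {A, B, E, F, G, H, K}. Minimal: {E, F, K}⁺ = {E, F, K}; {A, F, K}⁺ = {A, F, G, K}; {A, E, K}⁺ = {A, B, E, G, H, K}; … — none reach the full schema.
Any other superkey contains one of these as a subset, so there are no further candidate keys.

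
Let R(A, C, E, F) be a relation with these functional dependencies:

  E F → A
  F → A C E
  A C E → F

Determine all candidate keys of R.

{F}, {A, C, E}

{F}⁺: F→ACE adds A, C, E → {A, C, E, F}.
{A, C, E}⁺: ACE→F adds F → {A, C, E, F}. Minimal: {C, E}⁺ = {C, E}; {A, E}⁺ = {A, E}; {A, C}⁺ = {A, C} — none reach the full schema.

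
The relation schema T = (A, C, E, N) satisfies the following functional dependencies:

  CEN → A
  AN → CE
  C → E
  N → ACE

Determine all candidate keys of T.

{N}⁺: N→ACE adds A, C, E → {A, C, E, N}.
No other minimal superkey exists.

{N}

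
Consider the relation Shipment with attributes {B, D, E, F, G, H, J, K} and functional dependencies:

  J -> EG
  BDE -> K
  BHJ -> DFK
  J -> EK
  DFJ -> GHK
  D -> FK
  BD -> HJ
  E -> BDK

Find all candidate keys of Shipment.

{E}⁺: E→BDK adds B, D, K; D→FK adds F; BD→HJ adds H, J; J→EG adds G → {B, D, E, F, G, H, J, K}.
{J}⁺: J→EG adds E, G; J→EK adds K; E→BDK adds B, D; D→FK adds F; BD→HJ adds H → {B, D, E, F, G, H, J, K}.
{B, D}⁺: D→FK adds F, K; BD→HJ adds H, J; J→EG adds E, G → {B, D, E, F, G, H, J, K}. Minimal: {D}⁺ = {D, F, K}; {B}⁺ = {B} — none reach the full schema.
Any other superkey contains one of these as a subset, so there are no further candidate keys.

(E), (J), (B, D)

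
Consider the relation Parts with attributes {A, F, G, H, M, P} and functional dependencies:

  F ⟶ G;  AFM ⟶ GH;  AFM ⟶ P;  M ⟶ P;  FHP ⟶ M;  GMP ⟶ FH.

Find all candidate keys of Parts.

Attribute A never appears on the right-hand side of any dependency, so A must belong to every candidate key.
{A}⁺ = {A}, which is not all of the schema, so we must add further attributes.
{A, F, M}⁺: F→G adds G; AFM→GH adds H; AFM→P adds P → {A, F, G, H, M, P}. Minimal: {F, M}⁺ = {F, G, H, M, P}; {A, M}⁺ = {A, M, P}; {A, F}⁺ = {A, F, G} — none reach the full schema.
{A, G, M}⁺: M→P adds P; GMP→FH adds F, H → {A, F, G, H, M, P}. Minimal: {G, M}⁺ = {F, G, H, M, P}; {A, M}⁺ = {A, M, P}; {A, G}⁺ = {A, G} — none reach the full schema.
{A, F, H, P}⁺: F→G adds G; FHP→M adds M → {A, F, G, H, M, P}. Minimal: {F, H, P}⁺ = {F, G, H, M, P}; {A, H, P}⁺ = {A, H, P}; {A, F, P}⁺ = {A, F, G, P}; … — none reach the full schema.

{A, F, M}, {A, G, M}, {A, F, H, P}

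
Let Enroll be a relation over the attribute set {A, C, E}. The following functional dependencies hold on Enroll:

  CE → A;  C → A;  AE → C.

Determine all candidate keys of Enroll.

Attribute E never appears on the right-hand side of any dependency, so E must belong to every candidate key.
{E}⁺ = {E}, which is not all of the schema, so we must add further attributes.
{A, E}⁺: AE→C adds C → {A, C, E}. Minimal: {E}⁺ = {E}; {A}⁺ = {A} — none reach the full schema.
{C, E}⁺: CE→A adds A → {A, C, E}. Minimal: {E}⁺ = {E}; {C}⁺ = {A, C} — none reach the full schema.
Any other superkey contains one of these as a subset, so there are no further candidate keys.

{A, E}; {C, E}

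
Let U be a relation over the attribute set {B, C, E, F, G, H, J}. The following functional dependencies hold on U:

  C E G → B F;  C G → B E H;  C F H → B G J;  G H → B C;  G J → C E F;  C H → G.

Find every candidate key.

{C, G}⁺: CG→BEH adds B, E, H; CEG→BF adds F; CFH→BGJ adds J → {B, C, E, F, G, H, J}. Minimal: {G}⁺ = {G}; {C}⁺ = {C} — none reach the full schema.
{C, H}⁺: CH→G adds G; CG→BEH adds B, E; CEG→BF adds F; CFH→BGJ adds J → {B, C, E, F, G, H, J}. Minimal: {H}⁺ = {H}; {C}⁺ = {C} — none reach the full schema.
{G, H}⁺: GH→BC adds B, C; CG→BEH adds E; CEG→BF adds F; CFH→BGJ adds J → {B, C, E, F, G, H, J}. Minimal: {H}⁺ = {H}; {G}⁺ = {G} — none reach the full schema.
{G, J}⁺: GJ→CEF adds C, E, F; CEG→BF adds B; CG→BEH adds H → {B, C, E, F, G, H, J}. Minimal: {J}⁺ = {J}; {G}⁺ = {G} — none reach the full schema.
Any other superkey contains one of these as a subset, so there are no further candidate keys.

{C, G}; {C, H}; {G, H}; {G, J}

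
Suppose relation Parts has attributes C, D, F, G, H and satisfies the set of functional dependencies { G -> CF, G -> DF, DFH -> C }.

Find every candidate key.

Attributes G, H never appear on any right-hand side, so every candidate key must contain {G, H}.
{G, H}⁺ = {C, D, F, G, H}, which is all of the schema, so {G, H} is the only candidate key.

{G, H}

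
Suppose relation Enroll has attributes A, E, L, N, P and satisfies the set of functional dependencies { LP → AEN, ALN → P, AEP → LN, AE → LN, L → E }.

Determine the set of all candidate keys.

(A, E), (A, L), (L, P)

{A, E}⁺: AE→LN adds L, N; ALN→P adds P → {A, E, L, N, P}. Minimal: {E}⁺ = {E}; {A}⁺ = {A} — none reach the full schema.
{A, L}⁺: L→E adds E; AE→LN adds N; ALN→P adds P → {A, E, L, N, P}. Minimal: {L}⁺ = {E, L}; {A}⁺ = {A} — none reach the full schema.
{L, P}⁺: LP→AEN adds A, E, N → {A, E, L, N, P}. Minimal: {P}⁺ = {P}; {L}⁺ = {E, L} — none reach the full schema.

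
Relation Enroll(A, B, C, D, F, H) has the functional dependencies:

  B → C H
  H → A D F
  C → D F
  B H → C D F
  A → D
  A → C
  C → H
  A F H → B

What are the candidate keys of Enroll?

{A}⁺: A→D adds D; A→C adds C; C→H adds H; H→ADF adds F; AFH→B adds B → {A, B, C, D, F, H}.
{B}⁺: B→CH adds C, H; H→ADF adds A, D, F → {A, B, C, D, F, H}.
{C}⁺: C→DF adds D, F; C→H adds H; H→ADF adds A; AFH→B adds B → {A, B, C, D, F, H}.
{H}⁺: H→ADF adds A, D, F; A→C adds C; AFH→B adds B → {A, B, C, D, F, H}.

{A}; {B}; {C}; {H}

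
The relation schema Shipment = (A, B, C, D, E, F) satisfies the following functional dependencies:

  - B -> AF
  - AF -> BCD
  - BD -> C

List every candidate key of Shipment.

(B, E); (A, E, F)

Attribute E never appears on the right-hand side of any dependency, so E must belong to every candidate key.
{E}⁺ = {E}, which is not all of the schema, so we must add further attributes.
{B, E}⁺: B→AF adds A, F; AF→BCD adds C, D → {A, B, C, D, E, F}. Minimal: {E}⁺ = {E}; {B}⁺ = {A, B, C, D, F} — none reach the full schema.
{A, E, F}⁺: AF→BCD adds B, C, D → {A, B, C, D, E, F}. Minimal: {E, F}⁺ = {E, F}; {A, F}⁺ = {A, B, C, D, F}; {A, E}⁺ = {A, E} — none reach the full schema.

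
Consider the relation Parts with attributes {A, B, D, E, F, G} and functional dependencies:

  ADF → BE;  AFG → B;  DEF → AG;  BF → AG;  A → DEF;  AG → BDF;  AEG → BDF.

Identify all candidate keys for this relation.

(A); (B, F); (D, E, F)

{A}⁺: A→DEF adds D, E, F; ADF→BE adds B; DEF→AG adds G → {A, B, D, E, F, G}.
{B, F}⁺: BF→AG adds A, G; A→DEF adds D, E → {A, B, D, E, F, G}.
{D, E, F}⁺: DEF→AG adds A, G; AG→BDF adds B → {A, B, D, E, F, G}.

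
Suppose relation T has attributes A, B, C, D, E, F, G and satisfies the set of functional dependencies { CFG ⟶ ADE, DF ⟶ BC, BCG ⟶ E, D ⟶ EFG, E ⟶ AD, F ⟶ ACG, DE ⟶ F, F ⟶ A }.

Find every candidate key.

{D}⁺: D→EFG adds E, F, G; E→AD adds A; F→ACG adds C; DF→BC adds B → {A, B, C, D, E, F, G}.
{E}⁺: E→AD adds A, D; DE→F adds F; DF→BC adds B, C; D→EFG adds G → {A, B, C, D, E, F, G}.
{F}⁺: F→ACG adds A, C, G; CFG→ADE adds D, E; DF→BC adds B → {A, B, C, D, E, F, G}.
{B, C, G}⁺: BCG→E adds E; E→AD adds A, D; DE→F adds F → {A, B, C, D, E, F, G}.

(D); (E); (F); (B, C, G)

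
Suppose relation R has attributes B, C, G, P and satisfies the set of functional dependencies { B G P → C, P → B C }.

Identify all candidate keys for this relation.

Attributes G, P never appear on any right-hand side, so every candidate key must contain {G, P}.
{G, P}⁺ = {B, C, G, P}, which is all of the schema, so {G, P} is the only candidate key.

GP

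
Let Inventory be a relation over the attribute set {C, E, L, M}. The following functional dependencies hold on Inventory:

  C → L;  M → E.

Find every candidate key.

Attributes C, M never appear on any right-hand side, so every candidate key must contain {C, M}.
{C, M}⁺ = {C, E, L, M}, which is all of the schema, so {C, M} is the only candidate key.

CM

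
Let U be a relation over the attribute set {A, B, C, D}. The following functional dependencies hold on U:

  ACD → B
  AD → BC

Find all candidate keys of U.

Attributes A, D never appear on any right-hand side, so every candidate key must contain {A, D}.
{A, D}⁺ = {A, B, C, D}, which is all of the schema, so {A, D} is the only candidate key.

(A, D)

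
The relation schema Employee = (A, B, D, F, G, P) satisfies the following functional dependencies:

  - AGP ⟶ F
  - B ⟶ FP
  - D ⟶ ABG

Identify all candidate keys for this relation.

Attribute D never appears on the right-hand side of any dependency, so D must belong to every candidate key.
{D}⁺ = {A, B, D, F, G, P}, which is all of the schema, so {D} is the only candidate key.

{D}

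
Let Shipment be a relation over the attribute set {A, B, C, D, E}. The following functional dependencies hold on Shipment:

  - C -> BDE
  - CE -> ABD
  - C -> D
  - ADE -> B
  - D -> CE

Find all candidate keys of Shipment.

{C}, {D}

{C}⁺: C→BDE adds B, D, E; CE→ABD adds A → {A, B, C, D, E}.
{D}⁺: D→CE adds C, E; C→BDE adds B; CE→ABD adds A → {A, B, C, D, E}.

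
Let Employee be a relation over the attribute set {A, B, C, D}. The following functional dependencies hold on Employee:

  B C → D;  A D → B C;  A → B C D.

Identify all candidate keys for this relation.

{A}⁺: A→BCD adds B, C, D → {A, B, C, D}.

(A)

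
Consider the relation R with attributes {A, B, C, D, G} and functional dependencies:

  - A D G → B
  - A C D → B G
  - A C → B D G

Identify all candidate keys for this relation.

Attributes A, C never appear on any right-hand side, so every candidate key must contain {A, C}.
{A, C}⁺ = {A, B, C, D, G}, which is all of the schema, so {A, C} is the only candidate key.

{A, C}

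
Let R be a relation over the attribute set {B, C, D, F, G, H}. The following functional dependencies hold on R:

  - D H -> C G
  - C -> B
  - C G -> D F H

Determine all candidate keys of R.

{C, G}, {D, H}

{C, G}⁺: C→B adds B; CG→DFH adds D, F, H → {B, C, D, F, G, H}. Minimal: {G}⁺ = {G}; {C}⁺ = {B, C} — none reach the full schema.
{D, H}⁺: DH→CG adds C, G; C→B adds B; CG→DFH adds F → {B, C, D, F, G, H}. Minimal: {H}⁺ = {H}; {D}⁺ = {D} — none reach the full schema.
Any other superkey contains one of these as a subset, so there are no further candidate keys.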